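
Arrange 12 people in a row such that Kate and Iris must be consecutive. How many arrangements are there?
Treat the 2 as one block: (12-2+1)! × 2! = 39916800 × 2 = 79833600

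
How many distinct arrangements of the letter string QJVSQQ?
6! / (1! × 1! × 3! × 1!) = 120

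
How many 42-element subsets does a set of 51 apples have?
C(51,42) = 51!/(42!×9!) = 3042312350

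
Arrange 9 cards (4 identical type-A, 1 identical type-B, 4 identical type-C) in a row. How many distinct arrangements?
9! / (4! × 1! × 4!) = 630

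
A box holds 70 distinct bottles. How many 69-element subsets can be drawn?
C(70,69) = 70!/(69!×1!) = 70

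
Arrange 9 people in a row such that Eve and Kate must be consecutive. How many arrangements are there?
Treat the 2 as one block: (9-2+1)! × 2! = 40320 × 2 = 80640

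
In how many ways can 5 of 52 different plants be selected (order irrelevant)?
C(52,5) = 52!/(5!×47!) = 2598960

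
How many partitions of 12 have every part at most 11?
Let r_j(i) = number of partitions of i into parts ≤ j, for i = 0..12. r_1(i) = 1 for all i; r_j(i) = r_{j-1}(i) + r_j(i-j). Rows j = 2..11: ≤2: 1 1 2 2 3 3 4 4 5 5 6 6 7; ≤3: 1 1 2 3 4 5 7 8 10 12 14 16 19; ≤4: 1 1 2 3 5 6 9 11 15 18 23 27 34; ≤5: 1 1 2 3 5 7 10 13 18 23 30 37 47; ≤6: 1 1 2 3 5 7 11 14 20 26 35 44 58; ≤7: 1 1 2 3 5 7 11 15 21 28 38 49 65; ≤8: 1 1 2 3 5 7 11 15 22 29 40 52 70; ≤9: 1 1 2 3 5 7 11 15 22 30 41 54 73; ≤10: 1 1 2 3 5 7 11 15 22 30 42 55 75; ≤11: 1 1 2 3 5 7 11 15 22 30 42 56 76. r_11(12) = 76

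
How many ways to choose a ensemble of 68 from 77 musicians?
C(77,68) = 77!/(68!×9!) = 161322559475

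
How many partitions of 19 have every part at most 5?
Let r_j(i) = number of partitions of i into parts ≤ j, for i = 0..19. r_1(i) = 1 for all i; r_j(i) = r_{j-1}(i) + r_j(i-j). Rows j = 2..5: ≤2: 1 1 2 2 3 3 4 4 5 5 6 6 7 7 8 8 9 9 10 10; ≤3: 1 1 2 3 4 5 7 8 10 12 14 16 19 21 24 27 30 33 37 40; ≤4: 1 1 2 3 5 6 9 11 15 18 23 27 34 39 47 54 64 72 84 94; ≤5: 1 1 2 3 5 7 10 13 18 23 30 37 47 57 70 84 101 119 141 164. r_5(19) = 164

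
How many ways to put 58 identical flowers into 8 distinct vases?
C(58+8-1, 8-1) = C(65, 7) = 696190560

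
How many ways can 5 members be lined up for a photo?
5! = 120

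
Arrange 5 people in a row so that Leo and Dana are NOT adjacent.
Total - adjacent = 5! - (5-1)!×2 = 120 - 48 = 72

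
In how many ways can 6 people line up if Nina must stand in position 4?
Fix one position: (6-1)! = 120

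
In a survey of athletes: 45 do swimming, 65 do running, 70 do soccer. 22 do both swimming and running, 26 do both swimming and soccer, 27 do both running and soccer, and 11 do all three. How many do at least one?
|A∪B∪C| = 45+65+70-22-26-27+11 = 116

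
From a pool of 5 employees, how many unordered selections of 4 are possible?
C(5,4) = 5!/(4!×1!) = 5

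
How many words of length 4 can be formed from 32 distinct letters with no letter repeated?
P(32,4) = 32!/(32-4)! = 863040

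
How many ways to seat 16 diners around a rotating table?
Circular: fix one position, arrange the rest. (16-1)! = 1307674368000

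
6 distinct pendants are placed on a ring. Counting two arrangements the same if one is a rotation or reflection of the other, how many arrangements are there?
(6-1)!/2 = 120/2 = 60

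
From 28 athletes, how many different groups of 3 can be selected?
C(28,3) = 28!/(3!×25!) = 3276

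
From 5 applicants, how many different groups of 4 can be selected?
C(5,4) = 5!/(4!×1!) = 5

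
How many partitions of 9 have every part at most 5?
Let r_j(i) = number of partitions of i into parts ≤ j, for i = 0..9. r_1(i) = 1 for all i; r_j(i) = r_{j-1}(i) + r_j(i-j). Rows j = 2..5: ≤2: 1 1 2 2 3 3 4 4 5 5; ≤3: 1 1 2 3 4 5 7 8 10 12; ≤4: 1 1 2 3 5 6 9 11 15 18; ≤5: 1 1 2 3 5 7 10 13 18 23. r_5(9) = 23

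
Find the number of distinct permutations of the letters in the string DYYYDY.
6! / (4! × 2!) = 15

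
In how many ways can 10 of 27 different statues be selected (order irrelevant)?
C(27,10) = 27!/(10!×17!) = 8436285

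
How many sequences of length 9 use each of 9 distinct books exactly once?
9! = 362880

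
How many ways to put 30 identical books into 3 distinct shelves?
C(30+3-1, 3-1) = C(32, 2) = 496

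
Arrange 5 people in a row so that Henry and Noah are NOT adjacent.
Total - adjacent = 5! - (5-1)!×2 = 120 - 48 = 72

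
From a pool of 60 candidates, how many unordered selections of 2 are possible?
C(60,2) = 60!/(2!×58!) = 1770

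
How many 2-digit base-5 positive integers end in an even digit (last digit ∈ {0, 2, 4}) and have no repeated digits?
Last∈{0,2,4}. Last=0: 4. Last nonzero: 2×3×P(3,0) = 6. Total = 10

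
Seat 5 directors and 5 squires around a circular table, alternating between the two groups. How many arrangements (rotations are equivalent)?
Fix one of the directors: (5-1)! ways for the remaining directors, × 5! ways for the squires = 24 × 120 = 2880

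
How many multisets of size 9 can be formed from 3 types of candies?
C(9+3-1, 3-1) = C(11, 2) = 55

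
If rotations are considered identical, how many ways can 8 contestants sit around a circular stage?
Circular: fix one position, arrange the rest. (8-1)! = 5040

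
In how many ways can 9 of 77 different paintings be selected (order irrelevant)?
C(77,9) = 77!/(9!×68!) = 161322559475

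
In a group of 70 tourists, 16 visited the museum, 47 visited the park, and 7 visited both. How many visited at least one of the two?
|A∪B| = |A| + |B| - |A∩B| = 16 + 47 - 7 = 56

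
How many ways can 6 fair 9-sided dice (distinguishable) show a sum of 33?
Coefficient of x^33 in (x + x² + ... + x^9)^6. By inclusion-exclusion on dice exceeding 9: Σ_j (-1)^j C(6,j)·C(33-1-9j, 5) = C(6,0)·C(32,5) - C(6,1)·C(23,5) + C(6,2)·C(14,5) - C(6,3)·C(5,5) = 1·201376 - 6·33649 + 15·2002 - 20·1 = 29492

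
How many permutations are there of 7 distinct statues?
7! = 5040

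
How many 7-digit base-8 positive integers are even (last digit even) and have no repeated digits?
Last∈{0,2,4,6}. Last=0: 5040. Last nonzero: 3×6×P(6,5) = 12960. Total = 18000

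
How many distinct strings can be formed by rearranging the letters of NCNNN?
5! / (1! × 4!) = 5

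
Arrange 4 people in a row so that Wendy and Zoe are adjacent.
Treat as block: (4-1)! × 2! = 6 × 2 = 12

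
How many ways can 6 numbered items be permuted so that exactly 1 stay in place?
Choose the 1 fixed point C(6,1) = 6, derange the rest: !5 = Σ_{j=0}^{5} (-1)^j·5!/j! = 120 - 120 + 60 - 20 + 5 - 1 = 44. Product = 6 × 44 = 264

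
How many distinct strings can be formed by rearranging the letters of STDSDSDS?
8! / (4! × 1! × 3!) = 280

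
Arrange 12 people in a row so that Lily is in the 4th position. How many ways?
Fix one position: (12-1)! = 39916800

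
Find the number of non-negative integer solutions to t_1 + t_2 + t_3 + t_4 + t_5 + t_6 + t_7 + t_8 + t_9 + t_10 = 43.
C(43+10-1, 10-1) = C(52, 9) = 3679075400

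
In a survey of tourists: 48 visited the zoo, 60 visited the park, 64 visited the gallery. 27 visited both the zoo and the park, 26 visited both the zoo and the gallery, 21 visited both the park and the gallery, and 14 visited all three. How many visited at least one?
|A∪B∪C| = 48+60+64-27-26-21+14 = 112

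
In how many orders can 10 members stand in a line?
10! = 3628800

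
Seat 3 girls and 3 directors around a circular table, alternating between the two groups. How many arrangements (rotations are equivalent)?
Fix one of the girls: (3-1)! ways for the remaining girls, × 3! ways for the directors = 2 × 6 = 12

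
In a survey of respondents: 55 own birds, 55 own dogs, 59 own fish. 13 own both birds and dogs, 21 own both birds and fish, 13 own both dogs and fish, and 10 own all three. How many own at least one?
|A∪B∪C| = 55+55+59-13-21-13+10 = 132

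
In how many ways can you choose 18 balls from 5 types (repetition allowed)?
C(18+5-1, 5-1) = C(22, 4) = 7315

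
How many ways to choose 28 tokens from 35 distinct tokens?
C(35,28) = 35!/(28!×7!) = 6724520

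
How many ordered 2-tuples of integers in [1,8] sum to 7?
Coefficient of x^7 in (x + x² + ... + x^8)^2. By inclusion-exclusion on dice exceeding 8: Σ_j (-1)^j C(2,j)·C(7-1-8j, 1) = C(2,0)·C(6,1) = 1·6 = 6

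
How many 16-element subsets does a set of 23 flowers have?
C(23,16) = 23!/(16!×7!) = 245157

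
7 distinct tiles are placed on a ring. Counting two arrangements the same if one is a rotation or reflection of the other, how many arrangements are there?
(7-1)!/2 = 720/2 = 360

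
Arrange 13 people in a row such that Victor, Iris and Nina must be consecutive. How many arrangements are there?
Treat the 3 as one block: (13-3+1)! × 3! = 39916800 × 6 = 239500800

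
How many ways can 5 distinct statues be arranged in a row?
5! = 120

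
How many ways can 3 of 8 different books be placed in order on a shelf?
P(8,3) = 8!/(8-3)! = 336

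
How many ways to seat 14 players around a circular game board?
Circular: fix one position, arrange the rest. (14-1)! = 6227020800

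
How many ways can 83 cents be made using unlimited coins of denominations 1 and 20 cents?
Coefficient of x^83 in 1/(1-x^1) · 1/(1-x^20). Use j coins of 20 for j = 0..⌊83/20⌋ = 4, the rest in 1s: 4 + 1 = 5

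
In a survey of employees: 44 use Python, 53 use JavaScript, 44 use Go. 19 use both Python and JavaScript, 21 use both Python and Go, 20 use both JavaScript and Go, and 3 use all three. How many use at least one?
|A∪B∪C| = 44+53+44-19-21-20+3 = 84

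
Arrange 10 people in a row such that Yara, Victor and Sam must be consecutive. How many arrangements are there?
Treat the 3 as one block: (10-3+1)! × 3! = 40320 × 6 = 241920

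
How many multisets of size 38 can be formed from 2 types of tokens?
C(38+2-1, 2-1) = C(39, 1) = 39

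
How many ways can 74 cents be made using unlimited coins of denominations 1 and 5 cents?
Coefficient of x^74 in 1/(1-x^1) · 1/(1-x^5). Use j coins of 5 for j = 0..⌊74/5⌋ = 14, the rest in 1s: 14 + 1 = 15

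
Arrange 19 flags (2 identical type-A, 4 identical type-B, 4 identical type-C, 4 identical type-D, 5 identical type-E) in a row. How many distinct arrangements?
19! / (2! × 4! × 4! × 4! × 5!) = 36664828200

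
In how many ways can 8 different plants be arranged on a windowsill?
8! = 40320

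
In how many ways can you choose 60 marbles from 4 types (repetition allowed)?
C(60+4-1, 4-1) = C(63, 3) = 39711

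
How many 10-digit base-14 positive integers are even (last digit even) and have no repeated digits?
Last∈{0,2,4,6,8,10,12}. Last=0: 259459200. Last nonzero: 6×12×P(12,8) = 1437004800. Total = 1696464000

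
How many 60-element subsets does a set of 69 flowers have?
C(69,60) = 69!/(60!×9!) = 56672074888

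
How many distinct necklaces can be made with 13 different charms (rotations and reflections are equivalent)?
(13-1)!/2 = 479001600/2 = 239500800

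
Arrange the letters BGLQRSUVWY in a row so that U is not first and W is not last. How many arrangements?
By inclusion-exclusion: 10! - 2×(10-1)! + (10-2)! = 3628800 - 725760 + 40320 = 2943360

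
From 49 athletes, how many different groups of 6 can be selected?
C(49,6) = 49!/(6!×43!) = 13983816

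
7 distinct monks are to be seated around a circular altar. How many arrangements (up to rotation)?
Circular: fix one position, arrange the rest. (7-1)! = 720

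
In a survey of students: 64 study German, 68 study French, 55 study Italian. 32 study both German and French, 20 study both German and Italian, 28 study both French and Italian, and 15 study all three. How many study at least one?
|A∪B∪C| = 64+68+55-32-20-28+15 = 122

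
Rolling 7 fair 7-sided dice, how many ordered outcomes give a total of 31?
Coefficient of x^31 in (x + x² + ... + x^7)^7. By inclusion-exclusion on dice exceeding 7: Σ_j (-1)^j C(7,j)·C(31-1-7j, 6) = C(7,0)·C(30,6) - C(7,1)·C(23,6) + C(7,2)·C(16,6) - C(7,3)·C(9,6) = 1·593775 - 7·100947 + 21·8008 - 35·84 = 52374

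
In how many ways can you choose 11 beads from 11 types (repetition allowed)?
C(11+11-1, 11-1) = C(21, 10) = 352716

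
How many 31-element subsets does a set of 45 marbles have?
C(45,31) = 45!/(31!×14!) = 166871334960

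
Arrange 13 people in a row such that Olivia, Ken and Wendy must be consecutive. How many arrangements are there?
Treat the 3 as one block: (13-3+1)! × 3! = 39916800 × 6 = 239500800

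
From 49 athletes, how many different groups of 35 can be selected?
C(49,35) = 49!/(35!×14!) = 675248872536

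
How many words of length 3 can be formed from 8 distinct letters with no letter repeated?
P(8,3) = 8!/(8-3)! = 336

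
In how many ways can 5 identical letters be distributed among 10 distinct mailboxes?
C(5+10-1, 10-1) = C(14, 9) = 2002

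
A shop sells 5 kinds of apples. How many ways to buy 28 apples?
C(28+5-1, 5-1) = C(32, 4) = 35960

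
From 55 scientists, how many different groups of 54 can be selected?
C(55,54) = 55!/(54!×1!) = 55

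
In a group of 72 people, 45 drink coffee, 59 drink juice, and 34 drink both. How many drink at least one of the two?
|A∪B| = |A| + |B| - |A∩B| = 45 + 59 - 34 = 70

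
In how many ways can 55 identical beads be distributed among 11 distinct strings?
C(55+11-1, 11-1) = C(65, 10) = 179013799328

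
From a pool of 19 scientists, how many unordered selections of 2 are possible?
C(19,2) = 19!/(2!×17!) = 171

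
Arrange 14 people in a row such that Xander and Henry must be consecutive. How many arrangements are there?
Treat the 2 as one block: (14-2+1)! × 2! = 6227020800 × 2 = 12454041600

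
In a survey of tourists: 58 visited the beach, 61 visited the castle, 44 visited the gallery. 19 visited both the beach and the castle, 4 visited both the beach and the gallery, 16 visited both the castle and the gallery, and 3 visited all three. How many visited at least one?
|A∪B∪C| = 58+61+44-19-4-16+3 = 127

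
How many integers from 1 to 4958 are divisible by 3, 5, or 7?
⌊4958/3⌋+⌊4958/5⌋+⌊4958/7⌋ - ⌊4958/15⌋-⌊4958/21⌋-⌊4958/35⌋ + ⌊4958/105⌋ = 1652+991+708 - 330-236-141 + 47 = 2691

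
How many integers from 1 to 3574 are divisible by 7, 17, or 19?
⌊3574/7⌋+⌊3574/17⌋+⌊3574/19⌋ - ⌊3574/119⌋-⌊3574/133⌋-⌊3574/323⌋ + ⌊3574/2261⌋ = 510+210+188 - 30-26-11 + 1 = 842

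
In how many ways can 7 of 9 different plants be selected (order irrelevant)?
C(9,7) = 9!/(7!×2!) = 36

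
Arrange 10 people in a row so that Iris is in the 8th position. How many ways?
Fix one position: (10-1)! = 362880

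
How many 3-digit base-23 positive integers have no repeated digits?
First digit: 22 choices (nonzero). Then descending: 22 × 22 × 21 = 10164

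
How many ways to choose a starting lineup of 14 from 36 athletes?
C(36,14) = 36!/(14!×22!) = 3796297200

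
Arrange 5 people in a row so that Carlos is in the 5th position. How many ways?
Fix one position: (5-1)! = 24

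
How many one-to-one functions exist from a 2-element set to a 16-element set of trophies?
P(16,2) = 16!/(16-2)! = 240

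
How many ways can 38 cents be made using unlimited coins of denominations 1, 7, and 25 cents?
Coefficient of x^38 in 1/(1-x^1) · 1/(1-x^7) · 1/(1-x^25). Case on j = number of 25-cent coins (j = 0..1); remainder r = 38 - 25j is made from {1,7} in ⌊r/7⌋+1 ways. r = 38, 13 → 6 + 2 = 8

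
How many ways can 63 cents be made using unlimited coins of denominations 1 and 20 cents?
Coefficient of x^63 in 1/(1-x^1) · 1/(1-x^20). Use j coins of 20 for j = 0..⌊63/20⌋ = 3, the rest in 1s: 3 + 1 = 4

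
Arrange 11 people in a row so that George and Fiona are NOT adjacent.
Total - adjacent = 11! - (11-1)!×2 = 39916800 - 7257600 = 32659200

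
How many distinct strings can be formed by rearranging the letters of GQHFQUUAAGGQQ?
13! / (1! × 1! × 3! × 4! × 2! × 2!) = 10810800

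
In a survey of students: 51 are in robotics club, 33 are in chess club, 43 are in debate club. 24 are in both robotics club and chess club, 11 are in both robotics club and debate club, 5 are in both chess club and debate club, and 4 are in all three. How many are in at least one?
|A∪B∪C| = 51+33+43-24-11-5+4 = 91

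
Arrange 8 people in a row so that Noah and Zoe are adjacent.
Treat as block: (8-1)! × 2! = 5040 × 2 = 10080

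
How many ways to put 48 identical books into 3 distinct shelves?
C(48+3-1, 3-1) = C(50, 2) = 1225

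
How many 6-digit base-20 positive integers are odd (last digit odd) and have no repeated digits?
Last∈{1,3,5,7,9,11,13,15,17,19}. Last=0: 0. Last nonzero: 10×18×P(18,4) = 13219200. Total = 13219200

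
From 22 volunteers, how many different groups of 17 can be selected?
C(22,17) = 22!/(17!×5!) = 26334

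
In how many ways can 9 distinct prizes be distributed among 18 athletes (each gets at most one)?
P(18,9) = 18!/(18-9)! = 17643225600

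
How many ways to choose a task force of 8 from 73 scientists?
C(73,8) = 73!/(8!×65!) = 13442126049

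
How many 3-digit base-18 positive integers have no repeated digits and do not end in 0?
Last digit: 17 nonzero choices. First digit: 16 (nonzero, ≠last). Middle 1: P(16,1) = 16. Total = 4352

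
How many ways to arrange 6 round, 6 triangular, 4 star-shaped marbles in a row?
16! / (6! × 6! × 4!) = 1681680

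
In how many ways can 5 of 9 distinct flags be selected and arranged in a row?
P(9,5) = 9!/(9-5)! = 15120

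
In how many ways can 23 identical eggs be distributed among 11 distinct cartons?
C(23+11-1, 11-1) = C(33, 10) = 92561040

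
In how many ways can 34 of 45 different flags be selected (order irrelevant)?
C(45,34) = 45!/(34!×11!) = 10150595910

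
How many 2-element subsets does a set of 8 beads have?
C(8,2) = 8!/(2!×6!) = 28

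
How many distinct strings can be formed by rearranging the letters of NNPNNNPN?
8! / (6! × 2!) = 28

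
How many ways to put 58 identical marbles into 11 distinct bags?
C(58+11-1, 11-1) = C(68, 10) = 290752384208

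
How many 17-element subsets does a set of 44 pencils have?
C(44,17) = 44!/(17!×27!) = 686353797976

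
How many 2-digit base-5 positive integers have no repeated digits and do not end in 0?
Last digit: 4 nonzero choices. First digit: 3 (nonzero, ≠last). Middle 0: P(3,0) = 1. Total = 12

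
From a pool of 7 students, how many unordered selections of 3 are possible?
C(7,3) = 7!/(3!×4!) = 35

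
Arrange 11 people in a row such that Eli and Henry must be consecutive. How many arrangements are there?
Treat the 2 as one block: (11-2+1)! × 2! = 3628800 × 2 = 7257600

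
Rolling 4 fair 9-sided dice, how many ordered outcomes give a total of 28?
Coefficient of x^28 in (x + x² + ... + x^9)^4. By inclusion-exclusion on dice exceeding 9: Σ_j (-1)^j C(4,j)·C(28-1-9j, 3) = C(4,0)·C(27,3) - C(4,1)·C(18,3) + C(4,2)·C(9,3) = 1·2925 - 4·816 + 6·84 = 165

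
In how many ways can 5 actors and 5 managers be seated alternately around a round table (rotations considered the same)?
Fix one of the actors: (5-1)! ways for the remaining actors, × 5! ways for the managers = 24 × 120 = 2880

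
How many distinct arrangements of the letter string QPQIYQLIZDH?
11! / (1! × 1! × 1! × 1! × 2! × 3! × 1! × 1!) = 3326400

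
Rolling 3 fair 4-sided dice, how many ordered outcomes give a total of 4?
Coefficient of x^4 in (x + x² + ... + x^4)^3. By inclusion-exclusion on dice exceeding 4: Σ_j (-1)^j C(3,j)·C(4-1-4j, 2) = C(3,0)·C(3,2) = 1·3 = 3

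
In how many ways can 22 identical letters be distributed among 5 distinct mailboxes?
C(22+5-1, 5-1) = C(26, 4) = 14950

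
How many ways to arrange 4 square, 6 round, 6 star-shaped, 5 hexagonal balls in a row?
21! / (4! × 6! × 6! × 5!) = 34220506320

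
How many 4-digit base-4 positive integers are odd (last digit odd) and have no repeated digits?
Last∈{1,3}. Last=0: 0. Last nonzero: 2×2×P(2,2) = 8. Total = 8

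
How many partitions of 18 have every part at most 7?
Let r_j(i) = number of partitions of i into parts ≤ j, for i = 0..18. r_1(i) = 1 for all i; r_j(i) = r_{j-1}(i) + r_j(i-j). Rows j = 2..7: ≤2: 1 1 2 2 3 3 4 4 5 5 6 6 7 7 8 8 9 9 10; ≤3: 1 1 2 3 4 5 7 8 10 12 14 16 19 21 24 27 30 33 37; ≤4: 1 1 2 3 5 6 9 11 15 18 23 27 34 39 47 54 64 72 84; ≤5: 1 1 2 3 5 7 10 13 18 23 30 37 47 57 70 84 101 119 141; ≤6: 1 1 2 3 5 7 11 14 20 26 35 44 58 71 90 110 136 163 199; ≤7: 1 1 2 3 5 7 11 15 21 28 38 49 65 82 105 131 164 201 248. r_7(18) = 248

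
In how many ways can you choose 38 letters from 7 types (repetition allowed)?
C(38+7-1, 7-1) = C(44, 6) = 7059052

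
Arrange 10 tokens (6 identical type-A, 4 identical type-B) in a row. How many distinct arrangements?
10! / (6! × 4!) = 210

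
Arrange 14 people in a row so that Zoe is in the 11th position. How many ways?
Fix one position: (14-1)! = 6227020800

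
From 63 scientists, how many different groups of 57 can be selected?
C(63,57) = 63!/(57!×6!) = 67945521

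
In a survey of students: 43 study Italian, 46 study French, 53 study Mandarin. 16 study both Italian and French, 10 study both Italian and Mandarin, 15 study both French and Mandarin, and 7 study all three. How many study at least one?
|A∪B∪C| = 43+46+53-16-10-15+7 = 108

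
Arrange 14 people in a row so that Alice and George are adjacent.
Treat as block: (14-1)! × 2! = 6227020800 × 2 = 12454041600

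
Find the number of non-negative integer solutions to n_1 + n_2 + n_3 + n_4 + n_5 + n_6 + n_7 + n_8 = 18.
C(18+8-1, 8-1) = C(25, 7) = 480700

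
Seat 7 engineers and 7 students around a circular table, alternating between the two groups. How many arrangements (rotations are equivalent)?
Fix one of the engineers: (7-1)! ways for the remaining engineers, × 7! ways for the students = 720 × 5040 = 3628800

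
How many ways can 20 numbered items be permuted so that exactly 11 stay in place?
Choose the 11 fixed points C(20,11) = 167960, derange the rest: !9 = Σ_{j=0}^{9} (-1)^j·9!/j! = 362880 - 362880 + 181440 - 60480 + 15120 - 3024 + 504 - 72 + 9 - 1 = 133496. Product = 167960 × 133496 = 22421988160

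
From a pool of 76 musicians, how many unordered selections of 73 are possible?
C(76,73) = 76!/(73!×3!) = 70300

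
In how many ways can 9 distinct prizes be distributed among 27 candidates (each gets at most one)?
P(27,9) = 27!/(27-9)! = 1700755056000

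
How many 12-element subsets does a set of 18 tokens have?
C(18,12) = 18!/(12!×6!) = 18564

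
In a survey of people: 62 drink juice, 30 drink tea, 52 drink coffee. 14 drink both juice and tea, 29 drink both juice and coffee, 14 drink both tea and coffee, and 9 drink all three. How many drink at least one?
|A∪B∪C| = 62+30+52-14-29-14+9 = 96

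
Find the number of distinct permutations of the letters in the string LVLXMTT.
7! / (2! × 1! × 2! × 1! × 1!) = 1260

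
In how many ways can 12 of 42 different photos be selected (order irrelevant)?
C(42,12) = 42!/(12!×30!) = 11058116888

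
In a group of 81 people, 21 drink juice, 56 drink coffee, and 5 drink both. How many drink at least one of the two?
|A∪B| = |A| + |B| - |A∩B| = 21 + 56 - 5 = 72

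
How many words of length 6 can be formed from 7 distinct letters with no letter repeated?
P(7,6) = 7!/(7-6)! = 5040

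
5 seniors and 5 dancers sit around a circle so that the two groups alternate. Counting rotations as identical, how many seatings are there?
Fix one of the seniors: (5-1)! ways for the remaining seniors, × 5! ways for the dancers = 24 × 120 = 2880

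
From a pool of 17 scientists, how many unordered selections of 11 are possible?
C(17,11) = 17!/(11!×6!) = 12376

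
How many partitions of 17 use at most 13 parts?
By conjugation, equals partitions of 17 into parts ≤ 13. Let r_j(i) = number of partitions of i into parts ≤ j, for i = 0..17. r_1(i) = 1 for all i; r_j(i) = r_{j-1}(i) + r_j(i-j). Rows j = 2..13: ≤2: 1 1 2 2 3 3 4 4 5 5 6 6 7 7 8 8 9 9; ≤3: 1 1 2 3 4 5 7 8 10 12 14 16 19 21 24 27 30 33; ≤4: 1 1 2 3 5 6 9 11 15 18 23 27 34 39 47 54 64 72; ≤5: 1 1 2 3 5 7 10 13 18 23 30 37 47 57 70 84 101 119; ≤6: 1 1 2 3 5 7 11 14 20 26 35 44 58 71 90 110 136 163; ≤7: 1 1 2 3 5 7 11 15 21 28 38 49 65 82 105 131 164 201; ≤8: 1 1 2 3 5 7 11 15 22 29 40 52 70 89 116 146 186 230; ≤9: 1 1 2 3 5 7 11 15 22 30 41 54 73 94 123 157 201 252; ≤10: 1 1 2 3 5 7 11 15 22 30 42 55 75 97 128 164 212 267; ≤11: 1 1 2 3 5 7 11 15 22 30 42 56 76 99 131 169 219 278; ≤12: 1 1 2 3 5 7 11 15 22 30 42 56 77 100 133 172 224 285; ≤13: 1 1 2 3 5 7 11 15 22 30 42 56 77 101 134 174 227 290. r_13(17) = 290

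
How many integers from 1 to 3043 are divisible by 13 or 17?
⌊3043/13⌋ + ⌊3043/17⌋ - ⌊3043/221⌋ = 234 + 179 - 13 = 400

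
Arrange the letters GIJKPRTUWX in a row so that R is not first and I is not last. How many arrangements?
By inclusion-exclusion: 10! - 2×(10-1)! + (10-2)! = 3628800 - 725760 + 40320 = 2943360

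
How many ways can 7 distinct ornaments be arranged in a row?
7! = 5040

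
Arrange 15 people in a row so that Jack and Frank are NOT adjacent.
Total - adjacent = 15! - (15-1)!×2 = 1307674368000 - 174356582400 = 1133317785600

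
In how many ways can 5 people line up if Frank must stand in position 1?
Fix one position: (5-1)! = 24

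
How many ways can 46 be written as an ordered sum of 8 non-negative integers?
C(46+8-1, 8-1) = C(53, 7) = 154143080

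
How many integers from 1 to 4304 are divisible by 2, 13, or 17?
⌊4304/2⌋+⌊4304/13⌋+⌊4304/17⌋ - ⌊4304/26⌋-⌊4304/34⌋-⌊4304/221⌋ + ⌊4304/442⌋ = 2152+331+253 - 165-126-19 + 9 = 2435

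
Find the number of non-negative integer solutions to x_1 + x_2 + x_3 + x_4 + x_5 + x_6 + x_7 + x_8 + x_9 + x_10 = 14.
C(14+10-1, 10-1) = C(23, 9) = 817190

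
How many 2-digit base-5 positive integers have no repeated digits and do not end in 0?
Last digit: 4 nonzero choices. First digit: 3 (nonzero, ≠last). Middle 0: P(3,0) = 1. Total = 12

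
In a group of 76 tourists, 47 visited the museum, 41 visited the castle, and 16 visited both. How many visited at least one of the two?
|A∪B| = |A| + |B| - |A∩B| = 47 + 41 - 16 = 72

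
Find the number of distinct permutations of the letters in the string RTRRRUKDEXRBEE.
14! / (1! × 1! × 1! × 1! × 1! × 1! × 3! × 5!) = 121080960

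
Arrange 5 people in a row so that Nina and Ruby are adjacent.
Treat as block: (5-1)! × 2! = 24 × 2 = 48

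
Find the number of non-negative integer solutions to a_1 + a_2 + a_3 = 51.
C(51+3-1, 3-1) = C(53, 2) = 1378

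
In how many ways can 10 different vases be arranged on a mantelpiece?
10! = 3628800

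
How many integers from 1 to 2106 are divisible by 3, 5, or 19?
⌊2106/3⌋+⌊2106/5⌋+⌊2106/19⌋ - ⌊2106/15⌋-⌊2106/57⌋-⌊2106/95⌋ + ⌊2106/285⌋ = 702+421+110 - 140-36-22 + 7 = 1042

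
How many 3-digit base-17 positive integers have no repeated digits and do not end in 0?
Last digit: 16 nonzero choices. First digit: 15 (nonzero, ≠last). Middle 1: P(15,1) = 15. Total = 3600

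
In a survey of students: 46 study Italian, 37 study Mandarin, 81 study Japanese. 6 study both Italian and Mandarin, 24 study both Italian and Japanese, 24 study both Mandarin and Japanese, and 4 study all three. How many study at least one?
|A∪B∪C| = 46+37+81-6-24-24+4 = 114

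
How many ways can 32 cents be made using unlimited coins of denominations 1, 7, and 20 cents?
Coefficient of x^32 in 1/(1-x^1) · 1/(1-x^7) · 1/(1-x^20). Case on j = number of 20-cent coins (j = 0..1); remainder r = 32 - 20j is made from {1,7} in ⌊r/7⌋+1 ways. r = 32, 12 → 5 + 2 = 7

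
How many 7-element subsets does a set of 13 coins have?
C(13,7) = 13!/(7!×6!) = 1716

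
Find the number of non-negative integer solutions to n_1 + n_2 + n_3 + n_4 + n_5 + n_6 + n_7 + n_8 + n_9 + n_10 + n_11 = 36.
C(36+11-1, 11-1) = C(46, 10) = 4076350421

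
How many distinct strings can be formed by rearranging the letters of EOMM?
4! / (2! × 1! × 1!) = 12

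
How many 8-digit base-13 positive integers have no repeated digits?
First digit: 12 choices (nonzero). Then descending: 12 × 12 × 11 × 10 × 9 × 8 × 7 × 6 = 47900160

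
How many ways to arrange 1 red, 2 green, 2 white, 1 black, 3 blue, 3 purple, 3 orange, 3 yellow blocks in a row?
18! / (1! × 2! × 2! × 1! × 3! × 3! × 3! × 3!) = 1235025792000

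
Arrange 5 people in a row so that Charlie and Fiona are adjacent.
Treat as block: (5-1)! × 2! = 24 × 2 = 48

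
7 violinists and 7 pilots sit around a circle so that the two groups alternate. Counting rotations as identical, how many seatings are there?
Fix one of the violinists: (7-1)! ways for the remaining violinists, × 7! ways for the pilots = 720 × 5040 = 3628800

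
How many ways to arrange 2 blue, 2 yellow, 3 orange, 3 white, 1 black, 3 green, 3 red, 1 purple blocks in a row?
18! / (2! × 2! × 3! × 3! × 1! × 3! × 3! × 1!) = 1235025792000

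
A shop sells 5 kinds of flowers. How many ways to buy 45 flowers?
C(45+5-1, 5-1) = C(49, 4) = 211876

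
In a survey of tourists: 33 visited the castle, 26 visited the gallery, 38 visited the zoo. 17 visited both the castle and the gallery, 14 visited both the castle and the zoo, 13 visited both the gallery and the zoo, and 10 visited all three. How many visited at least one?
|A∪B∪C| = 33+26+38-17-14-13+10 = 63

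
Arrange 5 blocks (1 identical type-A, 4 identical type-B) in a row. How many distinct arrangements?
5! / (1! × 4!) = 5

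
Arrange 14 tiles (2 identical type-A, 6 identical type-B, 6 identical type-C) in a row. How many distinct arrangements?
14! / (2! × 6! × 6!) = 84084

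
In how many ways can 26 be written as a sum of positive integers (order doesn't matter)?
Pentagonal recurrence p(n) = p(n-1) + p(n-2) - p(n-5) - p(n-7) + p(n-12) + p(n-15) - ... gives p(0..25) = 1, 1, 2, 3, 5, 7, 11, 15, 22, 30, 42, 56, 77, 101, 135, 176, 231, 297, 385, 490, 627, 792, 1002, 1255, 1575, 1958. p(26) = p(25) + p(24) - p(21) - p(19) + p(14) + p(11) - p(4) - p(0) = 1958 + 1575 - 792 - 490 + 135 + 56 - 5 - 1 = 2436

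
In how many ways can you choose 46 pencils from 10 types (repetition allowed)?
C(46+10-1, 10-1) = C(55, 9) = 6358402050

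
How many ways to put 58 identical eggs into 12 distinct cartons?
C(58+12-1, 12-1) = C(69, 11) = 1823810410032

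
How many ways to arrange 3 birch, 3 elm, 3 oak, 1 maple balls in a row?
10! / (3! × 3! × 3! × 1!) = 16800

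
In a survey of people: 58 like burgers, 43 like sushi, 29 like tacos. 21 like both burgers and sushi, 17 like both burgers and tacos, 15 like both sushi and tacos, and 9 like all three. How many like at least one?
|A∪B∪C| = 58+43+29-21-17-15+9 = 86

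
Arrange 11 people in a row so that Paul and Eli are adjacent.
Treat as block: (11-1)! × 2! = 3628800 × 2 = 7257600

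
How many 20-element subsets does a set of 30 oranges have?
C(30,20) = 30!/(20!×10!) = 30045015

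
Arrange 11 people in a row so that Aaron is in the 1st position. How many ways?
Fix one position: (11-1)! = 3628800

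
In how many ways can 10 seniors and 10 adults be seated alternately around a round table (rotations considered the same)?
Fix one of the seniors: (10-1)! ways for the remaining seniors, × 10! ways for the adults = 362880 × 3628800 = 1316818944000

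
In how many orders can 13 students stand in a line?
13! = 6227020800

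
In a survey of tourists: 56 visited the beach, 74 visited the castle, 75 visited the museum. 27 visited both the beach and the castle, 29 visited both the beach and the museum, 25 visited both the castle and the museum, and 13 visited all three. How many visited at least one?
|A∪B∪C| = 56+74+75-27-29-25+13 = 137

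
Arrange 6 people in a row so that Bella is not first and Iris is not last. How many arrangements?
By inclusion-exclusion: 6! - 2×(6-1)! + (6-2)! = 720 - 240 + 24 = 504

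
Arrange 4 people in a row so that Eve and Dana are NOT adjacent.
Total - adjacent = 4! - (4-1)!×2 = 24 - 12 = 12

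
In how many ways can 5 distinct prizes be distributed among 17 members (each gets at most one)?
P(17,5) = 17!/(17-5)! = 742560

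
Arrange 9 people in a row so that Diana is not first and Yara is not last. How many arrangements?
By inclusion-exclusion: 9! - 2×(9-1)! + (9-2)! = 362880 - 80640 + 5040 = 287280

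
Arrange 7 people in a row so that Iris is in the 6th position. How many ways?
Fix one position: (7-1)! = 720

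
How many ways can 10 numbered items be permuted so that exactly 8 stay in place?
Choose the 8 fixed points C(10,8) = 45, derange the rest: !2 = Σ_{j=0}^{2} (-1)^j·2!/j! = 2 - 2 + 1 = 1. Product = 45 × 1 = 45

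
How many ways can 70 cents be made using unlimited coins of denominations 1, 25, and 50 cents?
Coefficient of x^70 in 1/(1-x^1) · 1/(1-x^25) · 1/(1-x^50). Case on j = number of 50-cent coins (j = 0..1); remainder r = 70 - 50j is made from {1,25} in ⌊r/25⌋+1 ways. r = 70, 20 → 3 + 1 = 4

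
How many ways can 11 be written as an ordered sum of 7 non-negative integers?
C(11+7-1, 7-1) = C(17, 6) = 12376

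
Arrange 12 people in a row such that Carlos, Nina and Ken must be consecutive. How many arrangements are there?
Treat the 3 as one block: (12-3+1)! × 3! = 3628800 × 6 = 21772800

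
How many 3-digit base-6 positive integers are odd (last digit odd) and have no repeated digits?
Last∈{1,3,5}. Last=0: 0. Last nonzero: 3×4×P(4,1) = 48. Total = 48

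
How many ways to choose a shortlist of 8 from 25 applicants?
C(25,8) = 25!/(8!×17!) = 1081575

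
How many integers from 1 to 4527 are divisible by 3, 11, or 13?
⌊4527/3⌋+⌊4527/11⌋+⌊4527/13⌋ - ⌊4527/33⌋-⌊4527/39⌋-⌊4527/143⌋ + ⌊4527/429⌋ = 1509+411+348 - 137-116-31 + 10 = 1994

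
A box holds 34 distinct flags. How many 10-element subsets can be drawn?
C(34,10) = 34!/(10!×24!) = 131128140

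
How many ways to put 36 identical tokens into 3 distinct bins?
C(36+3-1, 3-1) = C(38, 2) = 703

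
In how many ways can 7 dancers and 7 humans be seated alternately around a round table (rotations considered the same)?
Fix one of the dancers: (7-1)! ways for the remaining dancers, × 7! ways for the humans = 720 × 5040 = 3628800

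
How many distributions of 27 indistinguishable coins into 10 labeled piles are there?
C(27+10-1, 10-1) = C(36, 9) = 94143280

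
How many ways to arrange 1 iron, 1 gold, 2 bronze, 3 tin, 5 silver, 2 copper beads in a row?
14! / (1! × 1! × 2! × 3! × 5! × 2!) = 30270240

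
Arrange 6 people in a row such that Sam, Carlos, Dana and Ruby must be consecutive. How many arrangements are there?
Treat the 4 as one block: (6-4+1)! × 4! = 6 × 24 = 144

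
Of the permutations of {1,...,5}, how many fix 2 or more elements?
Exactly j fixed points: C(5,j)·!(5-j); sum over j ≥ 2 (derangement numbers via !m = (m-1)·(!(m-1) + !(m-2)): !0..!3 = 1, 0, 1, 2). Σ_{j=2}^{5} C(5,j)·!(5-j) = C(5,2)·!3 + C(5,3)·!2 + C(5,4)·!1 + C(5,5)·!0 = 10·2 + 10·1 + 5·0 + 1·1 = 31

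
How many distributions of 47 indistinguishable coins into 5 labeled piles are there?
C(47+5-1, 5-1) = C(51, 4) = 249900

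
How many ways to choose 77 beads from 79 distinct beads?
C(79,77) = 79!/(77!×2!) = 3081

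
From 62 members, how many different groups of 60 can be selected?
C(62,60) = 62!/(60!×2!) = 1891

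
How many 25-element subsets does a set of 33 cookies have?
C(33,25) = 33!/(25!×8!) = 13884156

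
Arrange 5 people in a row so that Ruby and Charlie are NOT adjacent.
Total - adjacent = 5! - (5-1)!×2 = 120 - 48 = 72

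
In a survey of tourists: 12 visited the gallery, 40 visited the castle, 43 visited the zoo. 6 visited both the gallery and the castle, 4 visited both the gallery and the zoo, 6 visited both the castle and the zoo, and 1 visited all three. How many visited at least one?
|A∪B∪C| = 12+40+43-6-4-6+1 = 80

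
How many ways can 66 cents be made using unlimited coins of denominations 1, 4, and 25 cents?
Coefficient of x^66 in 1/(1-x^1) · 1/(1-x^4) · 1/(1-x^25). Case on j = number of 25-cent coins (j = 0..2); remainder r = 66 - 25j is made from {1,4} in ⌊r/4⌋+1 ways. r = 66, 41, 16 → 17 + 11 + 5 = 33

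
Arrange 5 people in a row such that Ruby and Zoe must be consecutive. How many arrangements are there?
Treat the 2 as one block: (5-2+1)! × 2! = 24 × 2 = 48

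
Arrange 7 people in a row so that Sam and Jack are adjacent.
Treat as block: (7-1)! × 2! = 720 × 2 = 1440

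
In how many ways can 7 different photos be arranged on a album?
7! = 5040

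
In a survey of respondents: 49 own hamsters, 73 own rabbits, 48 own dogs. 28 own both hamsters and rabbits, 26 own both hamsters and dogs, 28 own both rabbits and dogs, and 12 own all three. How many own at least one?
|A∪B∪C| = 49+73+48-28-26-28+12 = 100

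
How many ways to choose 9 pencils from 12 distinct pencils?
C(12,9) = 12!/(9!×3!) = 220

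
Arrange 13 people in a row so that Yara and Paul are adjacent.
Treat as block: (13-1)! × 2! = 479001600 × 2 = 958003200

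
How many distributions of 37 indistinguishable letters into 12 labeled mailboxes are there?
C(37+12-1, 12-1) = C(48, 11) = 22595200368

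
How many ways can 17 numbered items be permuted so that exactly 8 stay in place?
Choose the 8 fixed points C(17,8) = 24310, derange the rest: !9 = Σ_{j=0}^{9} (-1)^j·9!/j! = 362880 - 362880 + 181440 - 60480 + 15120 - 3024 + 504 - 72 + 9 - 1 = 133496. Product = 24310 × 133496 = 3245287760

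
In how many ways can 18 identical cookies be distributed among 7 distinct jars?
C(18+7-1, 7-1) = C(24, 6) = 134596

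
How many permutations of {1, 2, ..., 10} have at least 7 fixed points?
Exactly j fixed points: C(10,j)·!(10-j); sum over j ≥ 7 (derangement numbers via !m = (m-1)·(!(m-1) + !(m-2)): !0..!3 = 1, 0, 1, 2). Σ_{j=7}^{10} C(10,j)·!(10-j) = C(10,7)·!3 + C(10,8)·!2 + C(10,9)·!1 + C(10,10)·!0 = 120·2 + 45·1 + 10·0 + 1·1 = 286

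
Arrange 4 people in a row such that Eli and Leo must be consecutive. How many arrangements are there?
Treat the 2 as one block: (4-2+1)! × 2! = 6 × 2 = 12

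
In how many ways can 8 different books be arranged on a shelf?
8! = 40320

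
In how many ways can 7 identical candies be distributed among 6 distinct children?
C(7+6-1, 6-1) = C(12, 5) = 792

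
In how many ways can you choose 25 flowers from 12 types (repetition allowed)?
C(25+12-1, 12-1) = C(36, 11) = 600805296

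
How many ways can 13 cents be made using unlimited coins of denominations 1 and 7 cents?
Coefficient of x^13 in 1/(1-x^1) · 1/(1-x^7). Use j coins of 7 for j = 0..⌊13/7⌋ = 1, the rest in 1s: 1 + 1 = 2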